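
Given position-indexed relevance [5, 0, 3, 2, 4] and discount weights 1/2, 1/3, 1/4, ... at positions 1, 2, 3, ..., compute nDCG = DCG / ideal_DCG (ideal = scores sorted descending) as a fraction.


Position discount weights w_i = 1/(i+1) for i=1..5:
Weights = [1/2, 1/3, 1/4, 1/5, 1/6]
Actual relevance: [5, 0, 3, 2, 4]
DCG = 5/2 + 0/3 + 3/4 + 2/5 + 4/6 = 259/60
Ideal relevance (sorted desc): [5, 4, 3, 2, 0]
Ideal DCG = 5/2 + 4/3 + 3/4 + 2/5 + 0/6 = 299/60
nDCG = DCG / ideal_DCG = 259/60 / 299/60 = 259/299

259/299


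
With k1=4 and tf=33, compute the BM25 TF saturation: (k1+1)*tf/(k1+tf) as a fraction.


BM25 TF component = (k1+1)*tf / (k1+tf)
k1 = 4, tf = 33
Numerator = (4+1)*33 = 165
Denominator = 4 + 33 = 37
= 165/37 = 165/37

165/37


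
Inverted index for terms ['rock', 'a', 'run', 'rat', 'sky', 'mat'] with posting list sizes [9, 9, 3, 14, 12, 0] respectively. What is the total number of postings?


Summing posting list sizes:
'rock': 9 postings
'a': 9 postings
'run': 3 postings
'rat': 14 postings
'sky': 12 postings
'mat': 0 postings
Total = 9 + 9 + 3 + 14 + 12 + 0 = 47

47


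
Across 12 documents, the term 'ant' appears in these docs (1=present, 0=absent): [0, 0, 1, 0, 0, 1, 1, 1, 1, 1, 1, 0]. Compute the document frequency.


Checking each document for 'ant':
Doc 1: absent
Doc 2: absent
Doc 3: present
Doc 4: absent
Doc 5: absent
Doc 6: present
Doc 7: present
Doc 8: present
Doc 9: present
Doc 10: present
Doc 11: present
Doc 12: absent
df = sum of presences = 0 + 0 + 1 + 0 + 0 + 1 + 1 + 1 + 1 + 1 + 1 + 0 = 7

7


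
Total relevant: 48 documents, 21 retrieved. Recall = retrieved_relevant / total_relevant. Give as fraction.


Recall = retrieved_relevant / total_relevant
= 21 / 48
= 21 / (21 + 27)
= 7/16

7/16


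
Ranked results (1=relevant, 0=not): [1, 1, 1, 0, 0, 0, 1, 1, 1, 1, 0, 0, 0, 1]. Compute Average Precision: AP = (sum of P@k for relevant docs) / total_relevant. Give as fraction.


Computing P@k for each relevant position:
Position 1: relevant, P@1 = 1/1 = 1
Position 2: relevant, P@2 = 2/2 = 1
Position 3: relevant, P@3 = 3/3 = 1
Position 4: not relevant
Position 5: not relevant
Position 6: not relevant
Position 7: relevant, P@7 = 4/7 = 4/7
Position 8: relevant, P@8 = 5/8 = 5/8
Position 9: relevant, P@9 = 6/9 = 2/3
Position 10: relevant, P@10 = 7/10 = 7/10
Position 11: not relevant
Position 12: not relevant
Position 13: not relevant
Position 14: relevant, P@14 = 8/14 = 4/7
Sum of P@k = 1 + 1 + 1 + 4/7 + 5/8 + 2/3 + 7/10 + 4/7 = 5153/840
AP = 5153/840 / 8 = 5153/6720

5153/6720


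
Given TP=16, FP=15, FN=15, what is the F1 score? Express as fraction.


F1 = 2 * P * R / (P + R)
P = TP/(TP+FP) = 16/31 = 16/31
R = TP/(TP+FN) = 16/31 = 16/31
2 * P * R = 2 * 16/31 * 16/31 = 512/961
P + R = 16/31 + 16/31 = 32/31
F1 = 512/961 / 32/31 = 16/31

16/31


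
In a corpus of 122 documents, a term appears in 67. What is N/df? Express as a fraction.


IDF ratio = N / df
= 122 / 67
= 122/67

122/67


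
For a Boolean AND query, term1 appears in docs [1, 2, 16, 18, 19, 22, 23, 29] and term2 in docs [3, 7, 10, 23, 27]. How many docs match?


Boolean AND: find intersection of posting lists
term1 docs: [1, 2, 16, 18, 19, 22, 23, 29]
term2 docs: [3, 7, 10, 23, 27]
Intersection: [23]
|intersection| = 1

1


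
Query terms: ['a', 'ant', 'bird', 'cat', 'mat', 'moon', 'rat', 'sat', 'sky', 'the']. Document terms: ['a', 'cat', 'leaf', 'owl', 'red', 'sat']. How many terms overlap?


Query terms: ['a', 'ant', 'bird', 'cat', 'mat', 'moon', 'rat', 'sat', 'sky', 'the']
Document terms: ['a', 'cat', 'leaf', 'owl', 'red', 'sat']
Common terms: ['a', 'cat', 'sat']
Overlap count = 3

3


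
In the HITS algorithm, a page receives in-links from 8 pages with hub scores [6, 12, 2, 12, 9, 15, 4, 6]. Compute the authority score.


Authority = sum of hub scores of in-linkers
In-link 1: hub score = 6
In-link 2: hub score = 12
In-link 3: hub score = 2
In-link 4: hub score = 12
In-link 5: hub score = 9
In-link 6: hub score = 15
In-link 7: hub score = 4
In-link 8: hub score = 6
Authority = 6 + 12 + 2 + 12 + 9 + 15 + 4 + 6 = 66

66


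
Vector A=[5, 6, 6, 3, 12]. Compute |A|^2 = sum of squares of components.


|A|^2 = sum of squared components
A[0]^2 = 5^2 = 25
A[1]^2 = 6^2 = 36
A[2]^2 = 6^2 = 36
A[3]^2 = 3^2 = 9
A[4]^2 = 12^2 = 144
Sum = 25 + 36 + 36 + 9 + 144 = 250

250


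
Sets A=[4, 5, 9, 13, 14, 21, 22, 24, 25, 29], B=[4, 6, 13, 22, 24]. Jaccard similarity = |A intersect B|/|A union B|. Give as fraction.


A intersect B = [4, 13, 22, 24]
|A intersect B| = 4
A union B = [4, 5, 6, 9, 13, 14, 21, 22, 24, 25, 29]
|A union B| = 11
Jaccard = 4/11 = 4/11

4/11


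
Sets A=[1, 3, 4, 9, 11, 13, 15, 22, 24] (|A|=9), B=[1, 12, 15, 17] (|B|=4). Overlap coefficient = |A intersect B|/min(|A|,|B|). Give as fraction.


A intersect B = [1, 15]
|A intersect B| = 2
min(|A|, |B|) = min(9, 4) = 4
Overlap = 2 / 4 = 1/2

1/2


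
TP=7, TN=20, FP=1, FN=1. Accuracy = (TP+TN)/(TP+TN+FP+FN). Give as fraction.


Accuracy = (TP + TN) / (TP + TN + FP + FN)
TP + TN = 7 + 20 = 27
Total = 7 + 20 + 1 + 1 = 29
Accuracy = 27 / 29 = 27/29

27/29


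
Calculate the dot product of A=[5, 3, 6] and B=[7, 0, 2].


Dot product = sum of element-wise products
A[0]*B[0] = 5*7 = 35
A[1]*B[1] = 3*0 = 0
A[2]*B[2] = 6*2 = 12
Sum = 35 + 0 + 12 = 47

47


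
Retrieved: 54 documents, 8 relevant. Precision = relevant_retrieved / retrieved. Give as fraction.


Precision = relevant_retrieved / total_retrieved
= 8 / 54
= 8 / (8 + 46)
= 4/27

4/27


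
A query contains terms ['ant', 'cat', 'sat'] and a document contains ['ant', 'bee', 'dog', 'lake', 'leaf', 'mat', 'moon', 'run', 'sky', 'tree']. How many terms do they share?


Query terms: ['ant', 'cat', 'sat']
Document terms: ['ant', 'bee', 'dog', 'lake', 'leaf', 'mat', 'moon', 'run', 'sky', 'tree']
Common terms: ['ant']
Overlap count = 1

1


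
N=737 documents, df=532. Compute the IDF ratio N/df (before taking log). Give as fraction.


IDF ratio = N / df
= 737 / 532
= 737/532

737/532


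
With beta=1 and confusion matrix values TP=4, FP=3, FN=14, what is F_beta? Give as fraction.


P = TP/(TP+FP) = 4/7 = 4/7
R = TP/(TP+FN) = 4/18 = 2/9
beta^2 = 1^2 = 1
(1 + beta^2) = 2
Numerator = (1+beta^2)*P*R = 16/63
Denominator = beta^2*P + R = 4/7 + 2/9 = 50/63
F_beta = 8/25

8/25


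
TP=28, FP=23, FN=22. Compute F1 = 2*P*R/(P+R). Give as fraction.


F1 = 2 * P * R / (P + R)
P = TP/(TP+FP) = 28/51 = 28/51
R = TP/(TP+FN) = 28/50 = 14/25
2 * P * R = 2 * 28/51 * 14/25 = 784/1275
P + R = 28/51 + 14/25 = 1414/1275
F1 = 784/1275 / 1414/1275 = 56/101

56/101


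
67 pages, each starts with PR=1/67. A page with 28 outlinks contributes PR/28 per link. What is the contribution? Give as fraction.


Initial PR = 1/67 = 1/67
Outlinks = 28
Contribution per link = PR / outlinks
= 1/67 / 28
= 1/1876

1/1876


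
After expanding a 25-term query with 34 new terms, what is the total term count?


Original terms: 25
Expansion terms: 34
Total = 25 + 34 = 59

59


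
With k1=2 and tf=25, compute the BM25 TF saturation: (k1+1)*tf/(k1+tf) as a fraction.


BM25 TF component = (k1+1)*tf / (k1+tf)
k1 = 2, tf = 25
Numerator = (2+1)*25 = 75
Denominator = 2 + 25 = 27
= 75/27 = 25/9

25/9


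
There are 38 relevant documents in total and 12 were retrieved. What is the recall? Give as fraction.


Recall = retrieved_relevant / total_relevant
= 12 / 38
= 12 / (12 + 26)
= 6/19

6/19


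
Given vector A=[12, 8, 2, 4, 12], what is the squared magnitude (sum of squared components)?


|A|^2 = sum of squared components
A[0]^2 = 12^2 = 144
A[1]^2 = 8^2 = 64
A[2]^2 = 2^2 = 4
A[3]^2 = 4^2 = 16
A[4]^2 = 12^2 = 144
Sum = 144 + 64 + 4 + 16 + 144 = 372

372


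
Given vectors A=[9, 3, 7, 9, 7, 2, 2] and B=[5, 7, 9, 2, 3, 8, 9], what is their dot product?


Dot product = sum of element-wise products
A[0]*B[0] = 9*5 = 45
A[1]*B[1] = 3*7 = 21
A[2]*B[2] = 7*9 = 63
A[3]*B[3] = 9*2 = 18
A[4]*B[4] = 7*3 = 21
A[5]*B[5] = 2*8 = 16
A[6]*B[6] = 2*9 = 18
Sum = 45 + 21 + 63 + 18 + 21 + 16 + 18 = 202

202


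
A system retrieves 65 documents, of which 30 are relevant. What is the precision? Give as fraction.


Precision = relevant_retrieved / total_retrieved
= 30 / 65
= 30 / (30 + 35)
= 6/13

6/13


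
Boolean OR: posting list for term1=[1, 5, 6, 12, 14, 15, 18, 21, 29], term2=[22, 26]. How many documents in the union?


Boolean OR: find union of posting lists
term1 docs: [1, 5, 6, 12, 14, 15, 18, 21, 29]
term2 docs: [22, 26]
Union: [1, 5, 6, 12, 14, 15, 18, 21, 22, 26, 29]
|union| = 11

11


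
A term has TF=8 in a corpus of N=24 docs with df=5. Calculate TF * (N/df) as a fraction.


TF * (N/df)
= 8 * (24/5)
= 8 * 24/5
= 192/5

192/5


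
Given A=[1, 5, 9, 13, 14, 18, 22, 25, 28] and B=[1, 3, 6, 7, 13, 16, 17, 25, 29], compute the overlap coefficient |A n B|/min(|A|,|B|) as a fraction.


A intersect B = [1, 13, 25]
|A intersect B| = 3
min(|A|, |B|) = min(9, 9) = 9
Overlap = 3 / 9 = 1/3

1/3


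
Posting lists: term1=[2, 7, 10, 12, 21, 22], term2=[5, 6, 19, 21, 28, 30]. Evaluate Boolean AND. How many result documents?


Boolean AND: find intersection of posting lists
term1 docs: [2, 7, 10, 12, 21, 22]
term2 docs: [5, 6, 19, 21, 28, 30]
Intersection: [21]
|intersection| = 1

1


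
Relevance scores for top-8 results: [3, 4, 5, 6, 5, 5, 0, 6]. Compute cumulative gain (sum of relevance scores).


Cumulative Gain = sum of relevance scores
Position 1: rel=3, running sum=3
Position 2: rel=4, running sum=7
Position 3: rel=5, running sum=12
Position 4: rel=6, running sum=18
Position 5: rel=5, running sum=23
Position 6: rel=5, running sum=28
Position 7: rel=0, running sum=28
Position 8: rel=6, running sum=34
CG = 34

34


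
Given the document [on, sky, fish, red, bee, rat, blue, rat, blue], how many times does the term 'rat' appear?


Document has 9 words
Scanning for 'rat':
Found at positions: [5, 7]
Count = 2

2


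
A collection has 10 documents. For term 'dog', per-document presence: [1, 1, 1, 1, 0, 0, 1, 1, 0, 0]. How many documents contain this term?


Checking each document for 'dog':
Doc 1: present
Doc 2: present
Doc 3: present
Doc 4: present
Doc 5: absent
Doc 6: absent
Doc 7: present
Doc 8: present
Doc 9: absent
Doc 10: absent
df = sum of presences = 1 + 1 + 1 + 1 + 0 + 0 + 1 + 1 + 0 + 0 = 6

6


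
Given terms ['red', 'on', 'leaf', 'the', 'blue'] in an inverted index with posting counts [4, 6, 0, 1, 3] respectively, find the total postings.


Summing posting list sizes:
'red': 4 postings
'on': 6 postings
'leaf': 0 postings
'the': 1 postings
'blue': 3 postings
Total = 4 + 6 + 0 + 1 + 3 = 14

14


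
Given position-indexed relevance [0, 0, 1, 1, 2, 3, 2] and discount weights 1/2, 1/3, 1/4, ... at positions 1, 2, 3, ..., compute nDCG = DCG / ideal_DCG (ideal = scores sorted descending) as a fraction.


Position discount weights w_i = 1/(i+1) for i=1..7:
Weights = [1/2, 1/3, 1/4, 1/5, 1/6, 1/7, 1/8]
Actual relevance: [0, 0, 1, 1, 2, 3, 2]
DCG = 0/2 + 0/3 + 1/4 + 1/5 + 2/6 + 3/7 + 2/8 = 307/210
Ideal relevance (sorted desc): [3, 2, 2, 1, 1, 0, 0]
Ideal DCG = 3/2 + 2/3 + 2/4 + 1/5 + 1/6 + 0/7 + 0/8 = 91/30
nDCG = DCG / ideal_DCG = 307/210 / 91/30 = 307/637

307/637


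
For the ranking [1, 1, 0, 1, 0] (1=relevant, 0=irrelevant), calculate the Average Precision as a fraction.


Computing P@k for each relevant position:
Position 1: relevant, P@1 = 1/1 = 1
Position 2: relevant, P@2 = 2/2 = 1
Position 3: not relevant
Position 4: relevant, P@4 = 3/4 = 3/4
Position 5: not relevant
Sum of P@k = 1 + 1 + 3/4 = 11/4
AP = 11/4 / 3 = 11/12

11/12


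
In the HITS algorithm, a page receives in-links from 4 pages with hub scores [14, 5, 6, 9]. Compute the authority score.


Authority = sum of hub scores of in-linkers
In-link 1: hub score = 14
In-link 2: hub score = 5
In-link 3: hub score = 6
In-link 4: hub score = 9
Authority = 14 + 5 + 6 + 9 = 34

34


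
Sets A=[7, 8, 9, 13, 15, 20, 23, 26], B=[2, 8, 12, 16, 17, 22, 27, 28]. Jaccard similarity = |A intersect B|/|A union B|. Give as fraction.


A intersect B = [8]
|A intersect B| = 1
A union B = [2, 7, 8, 9, 12, 13, 15, 16, 17, 20, 22, 23, 26, 27, 28]
|A union B| = 15
Jaccard = 1/15 = 1/15

1/15


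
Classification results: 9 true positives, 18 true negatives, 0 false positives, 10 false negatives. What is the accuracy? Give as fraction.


Accuracy = (TP + TN) / (TP + TN + FP + FN)
TP + TN = 9 + 18 = 27
Total = 9 + 18 + 0 + 10 = 37
Accuracy = 27 / 37 = 27/37

27/37


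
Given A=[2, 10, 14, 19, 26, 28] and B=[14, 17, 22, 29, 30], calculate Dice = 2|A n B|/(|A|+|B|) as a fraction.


A intersect B = [14]
|A intersect B| = 1
|A| = 6, |B| = 5
Dice = 2*1 / (6+5)
= 2 / 11 = 2/11

2/11


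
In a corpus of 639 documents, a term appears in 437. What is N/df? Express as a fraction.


IDF ratio = N / df
= 639 / 437
= 639/437

639/437


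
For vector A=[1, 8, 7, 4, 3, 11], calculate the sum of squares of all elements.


|A|^2 = sum of squared components
A[0]^2 = 1^2 = 1
A[1]^2 = 8^2 = 64
A[2]^2 = 7^2 = 49
A[3]^2 = 4^2 = 16
A[4]^2 = 3^2 = 9
A[5]^2 = 11^2 = 121
Sum = 1 + 64 + 49 + 16 + 9 + 121 = 260

260


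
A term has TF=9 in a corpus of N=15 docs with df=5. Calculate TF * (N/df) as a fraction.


TF * (N/df)
= 9 * (15/5)
= 9 * 3
= 27

27


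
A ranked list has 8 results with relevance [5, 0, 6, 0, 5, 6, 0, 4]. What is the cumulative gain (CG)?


Cumulative Gain = sum of relevance scores
Position 1: rel=5, running sum=5
Position 2: rel=0, running sum=5
Position 3: rel=6, running sum=11
Position 4: rel=0, running sum=11
Position 5: rel=5, running sum=16
Position 6: rel=6, running sum=22
Position 7: rel=0, running sum=22
Position 8: rel=4, running sum=26
CG = 26

26


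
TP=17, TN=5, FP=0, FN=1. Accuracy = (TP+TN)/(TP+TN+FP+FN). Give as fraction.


Accuracy = (TP + TN) / (TP + TN + FP + FN)
TP + TN = 17 + 5 = 22
Total = 17 + 5 + 0 + 1 = 23
Accuracy = 22 / 23 = 22/23

22/23


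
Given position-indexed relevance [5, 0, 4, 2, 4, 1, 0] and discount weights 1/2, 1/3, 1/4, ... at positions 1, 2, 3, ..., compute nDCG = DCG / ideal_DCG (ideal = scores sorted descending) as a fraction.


Position discount weights w_i = 1/(i+1) for i=1..7:
Weights = [1/2, 1/3, 1/4, 1/5, 1/6, 1/7, 1/8]
Actual relevance: [5, 0, 4, 2, 4, 1, 0]
DCG = 5/2 + 0/3 + 4/4 + 2/5 + 4/6 + 1/7 + 0/8 = 989/210
Ideal relevance (sorted desc): [5, 4, 4, 2, 1, 0, 0]
Ideal DCG = 5/2 + 4/3 + 4/4 + 2/5 + 1/6 + 0/7 + 0/8 = 27/5
nDCG = DCG / ideal_DCG = 989/210 / 27/5 = 989/1134

989/1134


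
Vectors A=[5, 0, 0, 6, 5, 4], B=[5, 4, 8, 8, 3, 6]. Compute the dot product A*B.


Dot product = sum of element-wise products
A[0]*B[0] = 5*5 = 25
A[1]*B[1] = 0*4 = 0
A[2]*B[2] = 0*8 = 0
A[3]*B[3] = 6*8 = 48
A[4]*B[4] = 5*3 = 15
A[5]*B[5] = 4*6 = 24
Sum = 25 + 0 + 0 + 48 + 15 + 24 = 112

112


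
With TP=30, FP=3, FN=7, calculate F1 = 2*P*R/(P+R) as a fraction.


F1 = 2 * P * R / (P + R)
P = TP/(TP+FP) = 30/33 = 10/11
R = TP/(TP+FN) = 30/37 = 30/37
2 * P * R = 2 * 10/11 * 30/37 = 600/407
P + R = 10/11 + 30/37 = 700/407
F1 = 600/407 / 700/407 = 6/7

6/7


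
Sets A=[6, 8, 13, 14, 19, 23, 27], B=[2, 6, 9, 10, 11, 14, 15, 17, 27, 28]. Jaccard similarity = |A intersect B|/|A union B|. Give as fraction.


A intersect B = [6, 14, 27]
|A intersect B| = 3
A union B = [2, 6, 8, 9, 10, 11, 13, 14, 15, 17, 19, 23, 27, 28]
|A union B| = 14
Jaccard = 3/14 = 3/14

3/14


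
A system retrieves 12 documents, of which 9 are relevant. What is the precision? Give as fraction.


Precision = relevant_retrieved / total_retrieved
= 9 / 12
= 9 / (9 + 3)
= 3/4

3/4


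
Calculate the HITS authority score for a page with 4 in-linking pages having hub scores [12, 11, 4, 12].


Authority = sum of hub scores of in-linkers
In-link 1: hub score = 12
In-link 2: hub score = 11
In-link 3: hub score = 4
In-link 4: hub score = 12
Authority = 12 + 11 + 4 + 12 = 39

39


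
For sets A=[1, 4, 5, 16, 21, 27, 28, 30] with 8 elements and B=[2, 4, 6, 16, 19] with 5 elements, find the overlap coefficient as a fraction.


A intersect B = [4, 16]
|A intersect B| = 2
min(|A|, |B|) = min(8, 5) = 5
Overlap = 2 / 5 = 2/5

2/5


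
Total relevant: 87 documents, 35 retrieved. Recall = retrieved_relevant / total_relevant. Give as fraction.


Recall = retrieved_relevant / total_relevant
= 35 / 87
= 35 / (35 + 52)
= 35/87

35/87


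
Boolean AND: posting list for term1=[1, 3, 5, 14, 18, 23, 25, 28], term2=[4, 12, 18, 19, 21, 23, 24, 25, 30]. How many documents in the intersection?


Boolean AND: find intersection of posting lists
term1 docs: [1, 3, 5, 14, 18, 23, 25, 28]
term2 docs: [4, 12, 18, 19, 21, 23, 24, 25, 30]
Intersection: [18, 23, 25]
|intersection| = 3

3


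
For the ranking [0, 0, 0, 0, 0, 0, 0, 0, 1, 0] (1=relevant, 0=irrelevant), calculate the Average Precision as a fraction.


Computing P@k for each relevant position:
Position 1: not relevant
Position 2: not relevant
Position 3: not relevant
Position 4: not relevant
Position 5: not relevant
Position 6: not relevant
Position 7: not relevant
Position 8: not relevant
Position 9: relevant, P@9 = 1/9 = 1/9
Position 10: not relevant
Sum of P@k = 1/9 = 1/9
AP = 1/9 / 1 = 1/9

1/9


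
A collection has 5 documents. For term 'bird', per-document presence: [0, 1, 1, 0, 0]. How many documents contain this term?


Checking each document for 'bird':
Doc 1: absent
Doc 2: present
Doc 3: present
Doc 4: absent
Doc 5: absent
df = sum of presences = 0 + 1 + 1 + 0 + 0 = 2

2


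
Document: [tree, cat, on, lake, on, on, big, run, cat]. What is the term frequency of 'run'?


Document has 9 words
Scanning for 'run':
Found at positions: [7]
Count = 1

1


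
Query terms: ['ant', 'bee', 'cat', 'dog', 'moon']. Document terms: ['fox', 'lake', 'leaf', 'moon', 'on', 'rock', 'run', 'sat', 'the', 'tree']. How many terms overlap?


Query terms: ['ant', 'bee', 'cat', 'dog', 'moon']
Document terms: ['fox', 'lake', 'leaf', 'moon', 'on', 'rock', 'run', 'sat', 'the', 'tree']
Common terms: ['moon']
Overlap count = 1

1


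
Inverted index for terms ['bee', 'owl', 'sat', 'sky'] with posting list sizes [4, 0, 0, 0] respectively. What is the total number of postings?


Summing posting list sizes:
'bee': 4 postings
'owl': 0 postings
'sat': 0 postings
'sky': 0 postings
Total = 4 + 0 + 0 + 0 = 4

4


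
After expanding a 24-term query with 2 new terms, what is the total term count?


Original terms: 24
Expansion terms: 2
Total = 24 + 2 = 26

26


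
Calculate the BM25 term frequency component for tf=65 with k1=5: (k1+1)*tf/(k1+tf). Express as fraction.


BM25 TF component = (k1+1)*tf / (k1+tf)
k1 = 5, tf = 65
Numerator = (5+1)*65 = 390
Denominator = 5 + 65 = 70
= 390/70 = 39/7

39/7


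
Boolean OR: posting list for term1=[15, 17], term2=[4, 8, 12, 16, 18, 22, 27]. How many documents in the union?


Boolean OR: find union of posting lists
term1 docs: [15, 17]
term2 docs: [4, 8, 12, 16, 18, 22, 27]
Union: [4, 8, 12, 15, 16, 17, 18, 22, 27]
|union| = 9

9


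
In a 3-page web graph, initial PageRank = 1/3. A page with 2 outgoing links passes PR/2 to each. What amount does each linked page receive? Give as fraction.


Initial PR = 1/3 = 1/3
Outlinks = 2
Contribution per link = PR / outlinks
= 1/3 / 2
= 1/6

1/6


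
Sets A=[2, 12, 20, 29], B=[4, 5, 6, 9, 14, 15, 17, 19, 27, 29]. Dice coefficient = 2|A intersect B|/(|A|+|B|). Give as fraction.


A intersect B = [29]
|A intersect B| = 1
|A| = 4, |B| = 10
Dice = 2*1 / (4+10)
= 2 / 14 = 1/7

1/7


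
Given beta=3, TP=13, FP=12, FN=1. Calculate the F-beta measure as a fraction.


P = TP/(TP+FP) = 13/25 = 13/25
R = TP/(TP+FN) = 13/14 = 13/14
beta^2 = 3^2 = 9
(1 + beta^2) = 10
Numerator = (1+beta^2)*P*R = 169/35
Denominator = beta^2*P + R = 117/25 + 13/14 = 1963/350
F_beta = 130/151

130/151


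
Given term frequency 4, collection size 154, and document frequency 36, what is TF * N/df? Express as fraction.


TF * (N/df)
= 4 * (154/36)
= 4 * 77/18
= 154/9

154/9


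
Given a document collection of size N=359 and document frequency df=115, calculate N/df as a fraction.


IDF ratio = N / df
= 359 / 115
= 359/115

359/115


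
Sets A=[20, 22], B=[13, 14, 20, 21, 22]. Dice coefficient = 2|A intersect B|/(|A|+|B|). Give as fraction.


A intersect B = [20, 22]
|A intersect B| = 2
|A| = 2, |B| = 5
Dice = 2*2 / (2+5)
= 4 / 7 = 4/7

4/7


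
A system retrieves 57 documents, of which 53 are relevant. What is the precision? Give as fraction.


Precision = relevant_retrieved / total_retrieved
= 53 / 57
= 53 / (53 + 4)
= 53/57

53/57


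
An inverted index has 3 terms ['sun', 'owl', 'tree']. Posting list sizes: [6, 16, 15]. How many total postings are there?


Summing posting list sizes:
'sun': 6 postings
'owl': 16 postings
'tree': 15 postings
Total = 6 + 16 + 15 = 37

37


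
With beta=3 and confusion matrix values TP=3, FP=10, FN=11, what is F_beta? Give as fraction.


P = TP/(TP+FP) = 3/13 = 3/13
R = TP/(TP+FN) = 3/14 = 3/14
beta^2 = 3^2 = 9
(1 + beta^2) = 10
Numerator = (1+beta^2)*P*R = 45/91
Denominator = beta^2*P + R = 27/13 + 3/14 = 417/182
F_beta = 30/139

30/139


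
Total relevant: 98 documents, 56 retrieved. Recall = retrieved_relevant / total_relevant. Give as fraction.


Recall = retrieved_relevant / total_relevant
= 56 / 98
= 56 / (56 + 42)
= 4/7

4/7


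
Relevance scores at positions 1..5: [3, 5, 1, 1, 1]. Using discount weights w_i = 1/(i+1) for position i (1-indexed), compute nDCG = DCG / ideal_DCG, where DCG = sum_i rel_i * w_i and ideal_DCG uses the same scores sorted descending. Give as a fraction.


Position discount weights w_i = 1/(i+1) for i=1..5:
Weights = [1/2, 1/3, 1/4, 1/5, 1/6]
Actual relevance: [3, 5, 1, 1, 1]
DCG = 3/2 + 5/3 + 1/4 + 1/5 + 1/6 = 227/60
Ideal relevance (sorted desc): [5, 3, 1, 1, 1]
Ideal DCG = 5/2 + 3/3 + 1/4 + 1/5 + 1/6 = 247/60
nDCG = DCG / ideal_DCG = 227/60 / 247/60 = 227/247

227/247


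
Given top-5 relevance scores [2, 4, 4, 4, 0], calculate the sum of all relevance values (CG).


Cumulative Gain = sum of relevance scores
Position 1: rel=2, running sum=2
Position 2: rel=4, running sum=6
Position 3: rel=4, running sum=10
Position 4: rel=4, running sum=14
Position 5: rel=0, running sum=14
CG = 14

14


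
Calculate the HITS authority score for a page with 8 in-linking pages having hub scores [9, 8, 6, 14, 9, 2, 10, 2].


Authority = sum of hub scores of in-linkers
In-link 1: hub score = 9
In-link 2: hub score = 8
In-link 3: hub score = 6
In-link 4: hub score = 14
In-link 5: hub score = 9
In-link 6: hub score = 2
In-link 7: hub score = 10
In-link 8: hub score = 2
Authority = 9 + 8 + 6 + 14 + 9 + 2 + 10 + 2 = 60

60


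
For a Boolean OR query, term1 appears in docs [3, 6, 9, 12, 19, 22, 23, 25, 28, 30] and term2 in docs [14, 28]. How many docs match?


Boolean OR: find union of posting lists
term1 docs: [3, 6, 9, 12, 19, 22, 23, 25, 28, 30]
term2 docs: [14, 28]
Union: [3, 6, 9, 12, 14, 19, 22, 23, 25, 28, 30]
|union| = 11

11


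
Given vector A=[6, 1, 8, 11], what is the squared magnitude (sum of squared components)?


|A|^2 = sum of squared components
A[0]^2 = 6^2 = 36
A[1]^2 = 1^2 = 1
A[2]^2 = 8^2 = 64
A[3]^2 = 11^2 = 121
Sum = 36 + 1 + 64 + 121 = 222

222


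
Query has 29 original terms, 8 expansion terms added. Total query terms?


Original terms: 29
Expansion terms: 8
Total = 29 + 8 = 37

37


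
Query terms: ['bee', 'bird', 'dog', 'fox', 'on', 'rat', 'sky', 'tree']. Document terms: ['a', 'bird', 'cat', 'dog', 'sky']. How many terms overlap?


Query terms: ['bee', 'bird', 'dog', 'fox', 'on', 'rat', 'sky', 'tree']
Document terms: ['a', 'bird', 'cat', 'dog', 'sky']
Common terms: ['bird', 'dog', 'sky']
Overlap count = 3

3


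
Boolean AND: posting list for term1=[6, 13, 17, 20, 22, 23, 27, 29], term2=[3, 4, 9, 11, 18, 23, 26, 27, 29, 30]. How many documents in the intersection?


Boolean AND: find intersection of posting lists
term1 docs: [6, 13, 17, 20, 22, 23, 27, 29]
term2 docs: [3, 4, 9, 11, 18, 23, 26, 27, 29, 30]
Intersection: [23, 27, 29]
|intersection| = 3

3


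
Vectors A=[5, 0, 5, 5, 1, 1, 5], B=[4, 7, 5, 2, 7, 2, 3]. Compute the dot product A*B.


Dot product = sum of element-wise products
A[0]*B[0] = 5*4 = 20
A[1]*B[1] = 0*7 = 0
A[2]*B[2] = 5*5 = 25
A[3]*B[3] = 5*2 = 10
A[4]*B[4] = 1*7 = 7
A[5]*B[5] = 1*2 = 2
A[6]*B[6] = 5*3 = 15
Sum = 20 + 0 + 25 + 10 + 7 + 2 + 15 = 79

79


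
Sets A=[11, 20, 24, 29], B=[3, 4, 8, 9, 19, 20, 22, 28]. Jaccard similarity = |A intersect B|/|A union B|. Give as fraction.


A intersect B = [20]
|A intersect B| = 1
A union B = [3, 4, 8, 9, 11, 19, 20, 22, 24, 28, 29]
|A union B| = 11
Jaccard = 1/11 = 1/11

1/11


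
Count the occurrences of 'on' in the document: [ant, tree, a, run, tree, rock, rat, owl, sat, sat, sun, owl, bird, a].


Document has 14 words
Scanning for 'on':
Term not found in document
Count = 0

0


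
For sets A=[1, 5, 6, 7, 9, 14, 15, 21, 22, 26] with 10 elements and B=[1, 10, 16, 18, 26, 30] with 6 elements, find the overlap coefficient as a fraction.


A intersect B = [1, 26]
|A intersect B| = 2
min(|A|, |B|) = min(10, 6) = 6
Overlap = 2 / 6 = 1/3

1/3


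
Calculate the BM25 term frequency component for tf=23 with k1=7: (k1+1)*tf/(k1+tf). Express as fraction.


BM25 TF component = (k1+1)*tf / (k1+tf)
k1 = 7, tf = 23
Numerator = (7+1)*23 = 184
Denominator = 7 + 23 = 30
= 184/30 = 92/15

92/15


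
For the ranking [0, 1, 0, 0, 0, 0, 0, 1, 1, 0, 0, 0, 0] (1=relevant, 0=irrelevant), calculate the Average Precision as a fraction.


Computing P@k for each relevant position:
Position 1: not relevant
Position 2: relevant, P@2 = 1/2 = 1/2
Position 3: not relevant
Position 4: not relevant
Position 5: not relevant
Position 6: not relevant
Position 7: not relevant
Position 8: relevant, P@8 = 2/8 = 1/4
Position 9: relevant, P@9 = 3/9 = 1/3
Position 10: not relevant
Position 11: not relevant
Position 12: not relevant
Position 13: not relevant
Sum of P@k = 1/2 + 1/4 + 1/3 = 13/12
AP = 13/12 / 3 = 13/36

13/36


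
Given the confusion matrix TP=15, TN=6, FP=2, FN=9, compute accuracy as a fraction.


Accuracy = (TP + TN) / (TP + TN + FP + FN)
TP + TN = 15 + 6 = 21
Total = 15 + 6 + 2 + 9 = 32
Accuracy = 21 / 32 = 21/32

21/32


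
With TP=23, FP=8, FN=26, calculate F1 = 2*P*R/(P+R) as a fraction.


F1 = 2 * P * R / (P + R)
P = TP/(TP+FP) = 23/31 = 23/31
R = TP/(TP+FN) = 23/49 = 23/49
2 * P * R = 2 * 23/31 * 23/49 = 1058/1519
P + R = 23/31 + 23/49 = 1840/1519
F1 = 1058/1519 / 1840/1519 = 23/40

23/40


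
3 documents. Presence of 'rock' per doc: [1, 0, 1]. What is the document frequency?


Checking each document for 'rock':
Doc 1: present
Doc 2: absent
Doc 3: present
df = sum of presences = 1 + 0 + 1 = 2

2


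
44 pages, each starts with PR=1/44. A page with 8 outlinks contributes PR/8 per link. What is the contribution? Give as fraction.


Initial PR = 1/44 = 1/44
Outlinks = 8
Contribution per link = PR / outlinks
= 1/44 / 8
= 1/352

1/352


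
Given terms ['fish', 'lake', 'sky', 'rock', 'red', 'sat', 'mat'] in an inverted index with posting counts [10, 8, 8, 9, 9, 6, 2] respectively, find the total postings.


Summing posting list sizes:
'fish': 10 postings
'lake': 8 postings
'sky': 8 postings
'rock': 9 postings
'red': 9 postings
'sat': 6 postings
'mat': 2 postings
Total = 10 + 8 + 8 + 9 + 9 + 6 + 2 = 52

52


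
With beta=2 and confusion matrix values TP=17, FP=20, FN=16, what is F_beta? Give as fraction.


P = TP/(TP+FP) = 17/37 = 17/37
R = TP/(TP+FN) = 17/33 = 17/33
beta^2 = 2^2 = 4
(1 + beta^2) = 5
Numerator = (1+beta^2)*P*R = 1445/1221
Denominator = beta^2*P + R = 68/37 + 17/33 = 2873/1221
F_beta = 85/169

85/169


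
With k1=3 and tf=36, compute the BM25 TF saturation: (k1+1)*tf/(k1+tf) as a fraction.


BM25 TF component = (k1+1)*tf / (k1+tf)
k1 = 3, tf = 36
Numerator = (3+1)*36 = 144
Denominator = 3 + 36 = 39
= 144/39 = 48/13

48/13


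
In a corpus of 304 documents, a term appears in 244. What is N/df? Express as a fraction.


IDF ratio = N / df
= 304 / 244
= 76/61

76/61


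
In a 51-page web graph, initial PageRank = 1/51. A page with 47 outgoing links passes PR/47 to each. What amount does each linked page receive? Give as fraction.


Initial PR = 1/51 = 1/51
Outlinks = 47
Contribution per link = PR / outlinks
= 1/51 / 47
= 1/2397

1/2397


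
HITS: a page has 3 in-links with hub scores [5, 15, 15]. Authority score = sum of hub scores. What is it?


Authority = sum of hub scores of in-linkers
In-link 1: hub score = 5
In-link 2: hub score = 15
In-link 3: hub score = 15
Authority = 5 + 15 + 15 = 35

35


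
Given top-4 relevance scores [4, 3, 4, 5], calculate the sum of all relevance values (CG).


Cumulative Gain = sum of relevance scores
Position 1: rel=4, running sum=4
Position 2: rel=3, running sum=7
Position 3: rel=4, running sum=11
Position 4: rel=5, running sum=16
CG = 16

16


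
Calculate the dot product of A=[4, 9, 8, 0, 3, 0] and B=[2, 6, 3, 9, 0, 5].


Dot product = sum of element-wise products
A[0]*B[0] = 4*2 = 8
A[1]*B[1] = 9*6 = 54
A[2]*B[2] = 8*3 = 24
A[3]*B[3] = 0*9 = 0
A[4]*B[4] = 3*0 = 0
A[5]*B[5] = 0*5 = 0
Sum = 8 + 54 + 24 + 0 + 0 + 0 = 86

86


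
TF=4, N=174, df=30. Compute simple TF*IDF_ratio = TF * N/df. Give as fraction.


TF * (N/df)
= 4 * (174/30)
= 4 * 29/5
= 116/5

116/5


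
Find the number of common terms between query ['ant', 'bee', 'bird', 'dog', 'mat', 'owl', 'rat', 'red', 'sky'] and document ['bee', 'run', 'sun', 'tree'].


Query terms: ['ant', 'bee', 'bird', 'dog', 'mat', 'owl', 'rat', 'red', 'sky']
Document terms: ['bee', 'run', 'sun', 'tree']
Common terms: ['bee']
Overlap count = 1

1


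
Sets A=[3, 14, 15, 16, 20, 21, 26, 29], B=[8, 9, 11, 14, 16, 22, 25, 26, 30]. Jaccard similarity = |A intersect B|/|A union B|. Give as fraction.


A intersect B = [14, 16, 26]
|A intersect B| = 3
A union B = [3, 8, 9, 11, 14, 15, 16, 20, 21, 22, 25, 26, 29, 30]
|A union B| = 14
Jaccard = 3/14 = 3/14

3/14


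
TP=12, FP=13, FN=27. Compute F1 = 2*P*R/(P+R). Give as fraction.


F1 = 2 * P * R / (P + R)
P = TP/(TP+FP) = 12/25 = 12/25
R = TP/(TP+FN) = 12/39 = 4/13
2 * P * R = 2 * 12/25 * 4/13 = 96/325
P + R = 12/25 + 4/13 = 256/325
F1 = 96/325 / 256/325 = 3/8

3/8


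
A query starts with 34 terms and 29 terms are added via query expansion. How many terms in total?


Original terms: 34
Expansion terms: 29
Total = 34 + 29 = 63

63


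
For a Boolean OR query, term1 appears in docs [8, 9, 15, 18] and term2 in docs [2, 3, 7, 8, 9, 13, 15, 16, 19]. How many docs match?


Boolean OR: find union of posting lists
term1 docs: [8, 9, 15, 18]
term2 docs: [2, 3, 7, 8, 9, 13, 15, 16, 19]
Union: [2, 3, 7, 8, 9, 13, 15, 16, 18, 19]
|union| = 10

10


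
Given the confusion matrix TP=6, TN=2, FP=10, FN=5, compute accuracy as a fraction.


Accuracy = (TP + TN) / (TP + TN + FP + FN)
TP + TN = 6 + 2 = 8
Total = 6 + 2 + 10 + 5 = 23
Accuracy = 8 / 23 = 8/23

8/23


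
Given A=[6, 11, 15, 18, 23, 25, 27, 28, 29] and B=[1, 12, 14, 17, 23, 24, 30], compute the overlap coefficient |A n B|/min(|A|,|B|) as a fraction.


A intersect B = [23]
|A intersect B| = 1
min(|A|, |B|) = min(9, 7) = 7
Overlap = 1 / 7 = 1/7

1/7


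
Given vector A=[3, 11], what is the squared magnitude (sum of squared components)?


|A|^2 = sum of squared components
A[0]^2 = 3^2 = 9
A[1]^2 = 11^2 = 121
Sum = 9 + 121 = 130

130


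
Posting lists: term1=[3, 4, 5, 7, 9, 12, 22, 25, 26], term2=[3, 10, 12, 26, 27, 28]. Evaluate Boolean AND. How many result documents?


Boolean AND: find intersection of posting lists
term1 docs: [3, 4, 5, 7, 9, 12, 22, 25, 26]
term2 docs: [3, 10, 12, 26, 27, 28]
Intersection: [3, 12, 26]
|intersection| = 3

3


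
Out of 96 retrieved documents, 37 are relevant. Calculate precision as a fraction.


Precision = relevant_retrieved / total_retrieved
= 37 / 96
= 37 / (37 + 59)
= 37/96

37/96


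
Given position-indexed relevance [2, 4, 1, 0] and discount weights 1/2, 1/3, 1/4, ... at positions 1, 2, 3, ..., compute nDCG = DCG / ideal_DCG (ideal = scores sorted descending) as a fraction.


Position discount weights w_i = 1/(i+1) for i=1..4:
Weights = [1/2, 1/3, 1/4, 1/5]
Actual relevance: [2, 4, 1, 0]
DCG = 2/2 + 4/3 + 1/4 + 0/5 = 31/12
Ideal relevance (sorted desc): [4, 2, 1, 0]
Ideal DCG = 4/2 + 2/3 + 1/4 + 0/5 = 35/12
nDCG = DCG / ideal_DCG = 31/12 / 35/12 = 31/35

31/35


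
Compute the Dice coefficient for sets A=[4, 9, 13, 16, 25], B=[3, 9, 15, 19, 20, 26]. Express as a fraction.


A intersect B = [9]
|A intersect B| = 1
|A| = 5, |B| = 6
Dice = 2*1 / (5+6)
= 2 / 11 = 2/11

2/11


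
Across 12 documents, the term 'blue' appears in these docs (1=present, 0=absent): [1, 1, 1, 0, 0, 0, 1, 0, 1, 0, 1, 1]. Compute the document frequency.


Checking each document for 'blue':
Doc 1: present
Doc 2: present
Doc 3: present
Doc 4: absent
Doc 5: absent
Doc 6: absent
Doc 7: present
Doc 8: absent
Doc 9: present
Doc 10: absent
Doc 11: present
Doc 12: present
df = sum of presences = 1 + 1 + 1 + 0 + 0 + 0 + 1 + 0 + 1 + 0 + 1 + 1 = 7

7


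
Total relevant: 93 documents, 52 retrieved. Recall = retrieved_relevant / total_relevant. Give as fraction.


Recall = retrieved_relevant / total_relevant
= 52 / 93
= 52 / (52 + 41)
= 52/93

52/93


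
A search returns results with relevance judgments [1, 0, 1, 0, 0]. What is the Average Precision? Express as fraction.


Computing P@k for each relevant position:
Position 1: relevant, P@1 = 1/1 = 1
Position 2: not relevant
Position 3: relevant, P@3 = 2/3 = 2/3
Position 4: not relevant
Position 5: not relevant
Sum of P@k = 1 + 2/3 = 5/3
AP = 5/3 / 2 = 5/6

5/6


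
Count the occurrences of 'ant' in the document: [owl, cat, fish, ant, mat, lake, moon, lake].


Document has 8 words
Scanning for 'ant':
Found at positions: [3]
Count = 1

1


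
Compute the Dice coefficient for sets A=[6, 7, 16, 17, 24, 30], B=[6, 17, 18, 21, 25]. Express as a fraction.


A intersect B = [6, 17]
|A intersect B| = 2
|A| = 6, |B| = 5
Dice = 2*2 / (6+5)
= 4 / 11 = 4/11

4/11


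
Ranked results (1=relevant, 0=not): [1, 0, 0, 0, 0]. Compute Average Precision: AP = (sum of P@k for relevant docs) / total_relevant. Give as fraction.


Computing P@k for each relevant position:
Position 1: relevant, P@1 = 1/1 = 1
Position 2: not relevant
Position 3: not relevant
Position 4: not relevant
Position 5: not relevant
Sum of P@k = 1 = 1
AP = 1 / 1 = 1

1


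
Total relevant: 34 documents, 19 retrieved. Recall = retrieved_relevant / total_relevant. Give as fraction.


Recall = retrieved_relevant / total_relevant
= 19 / 34
= 19 / (19 + 15)
= 19/34

19/34


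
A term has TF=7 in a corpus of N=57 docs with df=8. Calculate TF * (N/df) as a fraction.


TF * (N/df)
= 7 * (57/8)
= 7 * 57/8
= 399/8

399/8


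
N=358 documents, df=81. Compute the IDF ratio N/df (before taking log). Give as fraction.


IDF ratio = N / df
= 358 / 81
= 358/81

358/81


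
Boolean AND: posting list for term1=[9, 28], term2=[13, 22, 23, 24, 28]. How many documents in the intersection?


Boolean AND: find intersection of posting lists
term1 docs: [9, 28]
term2 docs: [13, 22, 23, 24, 28]
Intersection: [28]
|intersection| = 1

1


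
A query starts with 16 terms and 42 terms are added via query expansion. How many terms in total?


Original terms: 16
Expansion terms: 42
Total = 16 + 42 = 58

58


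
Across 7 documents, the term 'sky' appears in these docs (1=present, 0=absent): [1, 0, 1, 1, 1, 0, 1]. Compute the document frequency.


Checking each document for 'sky':
Doc 1: present
Doc 2: absent
Doc 3: present
Doc 4: present
Doc 5: present
Doc 6: absent
Doc 7: present
df = sum of presences = 1 + 0 + 1 + 1 + 1 + 0 + 1 = 5

5


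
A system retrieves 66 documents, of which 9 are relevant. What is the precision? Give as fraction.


Precision = relevant_retrieved / total_retrieved
= 9 / 66
= 9 / (9 + 57)
= 3/22

3/22


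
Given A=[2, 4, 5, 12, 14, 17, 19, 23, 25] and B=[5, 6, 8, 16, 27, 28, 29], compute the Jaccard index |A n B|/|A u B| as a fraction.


A intersect B = [5]
|A intersect B| = 1
A union B = [2, 4, 5, 6, 8, 12, 14, 16, 17, 19, 23, 25, 27, 28, 29]
|A union B| = 15
Jaccard = 1/15 = 1/15

1/15


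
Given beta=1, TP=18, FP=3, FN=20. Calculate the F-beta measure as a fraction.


P = TP/(TP+FP) = 18/21 = 6/7
R = TP/(TP+FN) = 18/38 = 9/19
beta^2 = 1^2 = 1
(1 + beta^2) = 2
Numerator = (1+beta^2)*P*R = 108/133
Denominator = beta^2*P + R = 6/7 + 9/19 = 177/133
F_beta = 36/59

36/59


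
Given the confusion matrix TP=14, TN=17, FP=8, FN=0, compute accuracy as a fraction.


Accuracy = (TP + TN) / (TP + TN + FP + FN)
TP + TN = 14 + 17 = 31
Total = 14 + 17 + 8 + 0 = 39
Accuracy = 31 / 39 = 31/39

31/39


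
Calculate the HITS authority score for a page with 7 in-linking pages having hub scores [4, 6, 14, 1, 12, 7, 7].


Authority = sum of hub scores of in-linkers
In-link 1: hub score = 4
In-link 2: hub score = 6
In-link 3: hub score = 14
In-link 4: hub score = 1
In-link 5: hub score = 12
In-link 6: hub score = 7
In-link 7: hub score = 7
Authority = 4 + 6 + 14 + 1 + 12 + 7 + 7 = 51

51


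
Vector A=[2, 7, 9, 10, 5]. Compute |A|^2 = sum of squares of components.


|A|^2 = sum of squared components
A[0]^2 = 2^2 = 4
A[1]^2 = 7^2 = 49
A[2]^2 = 9^2 = 81
A[3]^2 = 10^2 = 100
A[4]^2 = 5^2 = 25
Sum = 4 + 49 + 81 + 100 + 25 = 259

259


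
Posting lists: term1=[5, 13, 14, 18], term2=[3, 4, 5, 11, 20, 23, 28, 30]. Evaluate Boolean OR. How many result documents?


Boolean OR: find union of posting lists
term1 docs: [5, 13, 14, 18]
term2 docs: [3, 4, 5, 11, 20, 23, 28, 30]
Union: [3, 4, 5, 11, 13, 14, 18, 20, 23, 28, 30]
|union| = 11

11


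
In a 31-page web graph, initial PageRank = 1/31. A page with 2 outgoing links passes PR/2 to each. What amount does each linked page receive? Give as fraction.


Initial PR = 1/31 = 1/31
Outlinks = 2
Contribution per link = PR / outlinks
= 1/31 / 2
= 1/62

1/62


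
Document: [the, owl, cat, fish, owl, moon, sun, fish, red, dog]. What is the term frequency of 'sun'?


Document has 10 words
Scanning for 'sun':
Found at positions: [6]
Count = 1

1


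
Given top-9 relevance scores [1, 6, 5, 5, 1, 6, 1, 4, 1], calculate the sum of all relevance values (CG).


Cumulative Gain = sum of relevance scores
Position 1: rel=1, running sum=1
Position 2: rel=6, running sum=7
Position 3: rel=5, running sum=12
Position 4: rel=5, running sum=17
Position 5: rel=1, running sum=18
Position 6: rel=6, running sum=24
Position 7: rel=1, running sum=25
Position 8: rel=4, running sum=29
Position 9: rel=1, running sum=30
CG = 30

30


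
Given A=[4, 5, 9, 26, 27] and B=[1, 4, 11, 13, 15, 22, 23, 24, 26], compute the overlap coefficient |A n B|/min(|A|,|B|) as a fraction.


A intersect B = [4, 26]
|A intersect B| = 2
min(|A|, |B|) = min(5, 9) = 5
Overlap = 2 / 5 = 2/5

2/5


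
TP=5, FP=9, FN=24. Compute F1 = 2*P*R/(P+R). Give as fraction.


F1 = 2 * P * R / (P + R)
P = TP/(TP+FP) = 5/14 = 5/14
R = TP/(TP+FN) = 5/29 = 5/29
2 * P * R = 2 * 5/14 * 5/29 = 25/203
P + R = 5/14 + 5/29 = 215/406
F1 = 25/203 / 215/406 = 10/43

10/43


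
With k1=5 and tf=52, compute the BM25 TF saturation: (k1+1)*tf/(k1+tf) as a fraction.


BM25 TF component = (k1+1)*tf / (k1+tf)
k1 = 5, tf = 52
Numerator = (5+1)*52 = 312
Denominator = 5 + 52 = 57
= 312/57 = 104/19

104/19


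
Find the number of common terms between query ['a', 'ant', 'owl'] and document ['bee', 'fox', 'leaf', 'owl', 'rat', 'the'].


Query terms: ['a', 'ant', 'owl']
Document terms: ['bee', 'fox', 'leaf', 'owl', 'rat', 'the']
Common terms: ['owl']
Overlap count = 1

1


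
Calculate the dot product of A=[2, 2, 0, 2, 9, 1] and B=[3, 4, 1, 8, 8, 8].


Dot product = sum of element-wise products
A[0]*B[0] = 2*3 = 6
A[1]*B[1] = 2*4 = 8
A[2]*B[2] = 0*1 = 0
A[3]*B[3] = 2*8 = 16
A[4]*B[4] = 9*8 = 72
A[5]*B[5] = 1*8 = 8
Sum = 6 + 8 + 0 + 16 + 72 + 8 = 110

110
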